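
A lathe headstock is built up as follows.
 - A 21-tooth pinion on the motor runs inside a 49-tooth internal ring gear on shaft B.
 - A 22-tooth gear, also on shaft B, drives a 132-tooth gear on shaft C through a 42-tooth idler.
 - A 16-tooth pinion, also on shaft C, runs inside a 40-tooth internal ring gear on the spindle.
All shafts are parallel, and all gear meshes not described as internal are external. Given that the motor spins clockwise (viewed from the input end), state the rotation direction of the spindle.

clockwise

the motor → shaft B: internal mesh, same direction → CW.
shaft B → shaft C: driver → idler → driven is 2 external meshes, 2 reversals → CW.
shaft C → the spindle: internal mesh, same direction → CW.
2 reversals in total — an even number — so the spindle turns the same way as the motor.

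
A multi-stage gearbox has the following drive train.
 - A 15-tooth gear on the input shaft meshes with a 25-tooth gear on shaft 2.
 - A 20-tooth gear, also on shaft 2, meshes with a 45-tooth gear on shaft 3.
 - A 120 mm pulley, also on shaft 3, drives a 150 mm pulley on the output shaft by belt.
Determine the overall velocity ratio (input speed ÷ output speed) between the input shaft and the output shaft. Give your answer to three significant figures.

Each stage contributes driven/driver: gear mesh 25/15 = 1.6667, gear mesh 45/20 = 2.25, belt 150/120 = 1.25.
Overall: 1.6667 × 2.25 × 1.25 = 4.6875.

4.69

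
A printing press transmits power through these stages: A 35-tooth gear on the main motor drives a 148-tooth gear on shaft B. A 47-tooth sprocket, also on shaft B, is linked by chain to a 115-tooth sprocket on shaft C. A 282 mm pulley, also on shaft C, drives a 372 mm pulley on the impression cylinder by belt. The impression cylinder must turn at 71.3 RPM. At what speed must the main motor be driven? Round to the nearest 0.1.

973.1 RPM

Overall ratio R = 4.2286 × 2.4468 × 1.3191 = 13.649.
Required input speed = output speed × R = 71.3 × 13.649 = 973.14 RPM.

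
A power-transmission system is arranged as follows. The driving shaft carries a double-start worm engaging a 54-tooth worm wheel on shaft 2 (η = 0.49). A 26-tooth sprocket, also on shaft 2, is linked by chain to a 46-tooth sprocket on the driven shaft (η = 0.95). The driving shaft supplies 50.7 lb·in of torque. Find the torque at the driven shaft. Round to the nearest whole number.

1127 lb·in

worm 54/2 = 27 → τ = 50.7·27·0.49 = 670.76 lb·in
chain 46/26 = 1.7692 → τ = 670.76·1.7692·0.95 = 1127.4 lb·in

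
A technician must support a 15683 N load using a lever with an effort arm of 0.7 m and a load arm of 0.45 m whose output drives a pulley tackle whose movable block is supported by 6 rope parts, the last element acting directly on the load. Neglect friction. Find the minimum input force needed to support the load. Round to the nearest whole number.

Lever MA = effort arm / load arm = 0.7/0.45 = 1.5556.
Block-and-tackle MA = number of supporting rope parts = 6.
Combined ideal MA = 1.5556 × 6 = 9.3333.
Effort = load / MA = 15683 / 9.3333 = 1680.3 N.

1680 N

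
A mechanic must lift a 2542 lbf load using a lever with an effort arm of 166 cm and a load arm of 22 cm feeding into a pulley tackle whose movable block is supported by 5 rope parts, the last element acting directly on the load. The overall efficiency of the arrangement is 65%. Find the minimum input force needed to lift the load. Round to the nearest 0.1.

103.7 lbf

Lever MA = effort arm / load arm = 166/22 = 7.5455.
Block-and-tackle MA = number of supporting rope parts = 5.
Combined ideal MA = 7.5455 × 5 = 37.727.
Actual MA = 37.727 × 0.65 = 24.523.
Effort = load / actual MA = 2542 / 24.523 = 103.66 lbf.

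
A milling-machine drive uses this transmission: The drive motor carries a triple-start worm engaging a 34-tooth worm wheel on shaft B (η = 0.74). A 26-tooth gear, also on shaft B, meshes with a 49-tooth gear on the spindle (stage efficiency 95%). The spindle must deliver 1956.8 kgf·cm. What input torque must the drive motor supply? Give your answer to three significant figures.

130 kgf·cm

Overall ratio R = 11.333 × 1.8846 = 21.359; overall efficiency η = 0.74 × 0.95 = 0.7030.
Input torque = output torque / (R × η) = 1956.8 / (21.359 × 0.7030) = 130.32 kgf·cm.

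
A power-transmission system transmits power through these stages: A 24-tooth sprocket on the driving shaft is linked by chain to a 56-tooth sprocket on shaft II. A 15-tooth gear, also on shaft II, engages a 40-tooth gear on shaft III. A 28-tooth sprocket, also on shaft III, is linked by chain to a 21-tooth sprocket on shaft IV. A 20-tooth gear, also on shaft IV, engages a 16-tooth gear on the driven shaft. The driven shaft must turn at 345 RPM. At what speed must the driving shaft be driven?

Overall ratio R = 2.3333 × 2.6667 × 0.75 × 0.8 = 3.7333.
Required input speed = output speed × R = 345 × 3.7333 = 1288 RPM.

1288 RPM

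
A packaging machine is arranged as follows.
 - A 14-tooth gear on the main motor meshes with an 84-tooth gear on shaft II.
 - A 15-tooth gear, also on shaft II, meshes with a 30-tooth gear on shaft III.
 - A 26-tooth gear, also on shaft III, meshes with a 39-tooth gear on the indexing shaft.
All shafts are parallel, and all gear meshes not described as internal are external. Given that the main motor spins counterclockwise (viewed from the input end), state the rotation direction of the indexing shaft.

the main motor → shaft II: external mesh, 1 reversal → CW.
shaft II → shaft III: external mesh, 1 reversal → CCW.
shaft III → the indexing shaft: external mesh, 1 reversal → CW.
3 reversals in total — an odd number — so the indexing shaft turns opposite to the main motor.

clockwise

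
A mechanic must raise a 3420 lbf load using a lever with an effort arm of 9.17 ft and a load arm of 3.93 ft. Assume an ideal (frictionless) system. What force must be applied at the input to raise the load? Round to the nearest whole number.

Lever MA = effort arm / load arm = 9.17/3.93 = 2.3333.
Effort = load / MA = 3420 / 2.3333 = 1465.7 lbf.

1466 lbf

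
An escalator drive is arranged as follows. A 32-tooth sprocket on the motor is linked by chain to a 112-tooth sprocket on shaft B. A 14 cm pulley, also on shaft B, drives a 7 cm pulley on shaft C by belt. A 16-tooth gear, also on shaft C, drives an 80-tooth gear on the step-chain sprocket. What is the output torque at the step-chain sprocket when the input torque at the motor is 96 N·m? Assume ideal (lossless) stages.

840 N·m

chain 112/32 = 3.5 → τ = 96·3.5 = 336 N·m
belt 7/14 = 0.5 → τ = 336·0.5 = 168 N·m
gear mesh 80/16 = 5 → τ = 168·5 = 840 N·m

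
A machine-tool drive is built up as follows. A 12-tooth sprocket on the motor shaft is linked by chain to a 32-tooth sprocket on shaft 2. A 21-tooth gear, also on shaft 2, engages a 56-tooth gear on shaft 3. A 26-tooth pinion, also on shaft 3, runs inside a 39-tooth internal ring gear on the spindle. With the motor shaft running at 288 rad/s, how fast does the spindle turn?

chain 32/12 = 2.6667 → 288/2.6667 = 108 rad/s
gear mesh 56/21 = 2.6667 → 108/2.6667 = 40.5 rad/s
internal gear 39/26 = 1.5 → 40.5/1.5 = 27 rad/s

27 rad/s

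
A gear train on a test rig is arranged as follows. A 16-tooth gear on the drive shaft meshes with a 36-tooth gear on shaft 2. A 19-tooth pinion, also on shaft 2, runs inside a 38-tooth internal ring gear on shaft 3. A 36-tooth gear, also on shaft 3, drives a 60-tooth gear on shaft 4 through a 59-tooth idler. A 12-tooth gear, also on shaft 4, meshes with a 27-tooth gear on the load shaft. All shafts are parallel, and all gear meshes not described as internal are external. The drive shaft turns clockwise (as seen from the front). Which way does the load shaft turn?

clockwise

the drive shaft → shaft 2: external mesh, 1 reversal → CCW.
shaft 2 → shaft 3: internal mesh, same direction → CCW.
shaft 3 → shaft 4: driver → idler → driven is 2 external meshes, 2 reversals → CCW.
shaft 4 → the load shaft: external mesh, 1 reversal → CW.
4 reversals in total — an even number — so the load shaft turns the same way as the drive shaft.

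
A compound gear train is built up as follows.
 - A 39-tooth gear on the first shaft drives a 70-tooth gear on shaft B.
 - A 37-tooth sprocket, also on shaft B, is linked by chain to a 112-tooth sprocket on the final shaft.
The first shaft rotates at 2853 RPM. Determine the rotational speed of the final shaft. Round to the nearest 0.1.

gear mesh 70/39 = 1.7949 → 2853/1.7949 = 1589.5 RPM
chain 112/37 = 3.027 → 1589.5/3.027 = 525.11 RPM

525.1 RPM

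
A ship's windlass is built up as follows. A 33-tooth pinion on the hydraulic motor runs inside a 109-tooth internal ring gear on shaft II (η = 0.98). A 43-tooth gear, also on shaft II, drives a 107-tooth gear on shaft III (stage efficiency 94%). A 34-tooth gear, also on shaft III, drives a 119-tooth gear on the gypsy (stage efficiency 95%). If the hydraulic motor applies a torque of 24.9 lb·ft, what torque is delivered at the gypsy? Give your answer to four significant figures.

626.9 lb·ft

After the internal gear (109/33): 24.9 × 3.303 × 0.98 = 80.601 lb·ft
After the gear mesh (107/43): 80.601 × 2.4884 × 0.94 = 188.53 lb·ft
After the gear mesh (119/34): 188.53 × 3.5 × 0.95 = 626.86 lb·ft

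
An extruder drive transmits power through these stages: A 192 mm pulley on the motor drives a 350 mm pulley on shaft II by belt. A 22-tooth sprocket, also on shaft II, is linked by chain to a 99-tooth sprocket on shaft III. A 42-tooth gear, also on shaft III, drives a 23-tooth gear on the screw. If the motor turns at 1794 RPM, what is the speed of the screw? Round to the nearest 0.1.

belt 350/192 = 1.8229 → 1794/1.8229 = 984.14 RPM
chain 99/22 = 4.5 → 984.14/4.5 = 218.7 RPM
gear mesh 23/42 = 0.54762 → 218.7/0.54762 = 399.36 RPM

399.4 RPM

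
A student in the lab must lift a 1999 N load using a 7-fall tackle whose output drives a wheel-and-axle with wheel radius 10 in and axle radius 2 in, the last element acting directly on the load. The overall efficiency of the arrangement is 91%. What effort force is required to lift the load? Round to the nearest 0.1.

Block-and-tackle MA = number of supporting rope parts = 7.
Wheel-and-axle MA = R/r = 10/2 = 5.
Combined ideal MA = 7 × 5 = 35.
Actual MA = 35 × 0.91 = 31.85.
Effort = load / actual MA = 1999 / 31.85 = 62.763 N.

62.8 N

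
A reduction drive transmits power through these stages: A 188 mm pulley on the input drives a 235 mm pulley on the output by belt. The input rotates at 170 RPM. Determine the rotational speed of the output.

136 RPM

the input → the output (belt, 235/188): 170 ÷ 1.25 = 136 RPM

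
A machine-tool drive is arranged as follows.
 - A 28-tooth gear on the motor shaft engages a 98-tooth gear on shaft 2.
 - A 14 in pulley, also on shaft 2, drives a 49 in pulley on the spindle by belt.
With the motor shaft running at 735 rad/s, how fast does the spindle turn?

gear mesh 98/28 = 3.5 → 735/3.5 = 210 rad/s
belt 49/14 = 3.5 → 210/3.5 = 60 rad/s

60 rad/s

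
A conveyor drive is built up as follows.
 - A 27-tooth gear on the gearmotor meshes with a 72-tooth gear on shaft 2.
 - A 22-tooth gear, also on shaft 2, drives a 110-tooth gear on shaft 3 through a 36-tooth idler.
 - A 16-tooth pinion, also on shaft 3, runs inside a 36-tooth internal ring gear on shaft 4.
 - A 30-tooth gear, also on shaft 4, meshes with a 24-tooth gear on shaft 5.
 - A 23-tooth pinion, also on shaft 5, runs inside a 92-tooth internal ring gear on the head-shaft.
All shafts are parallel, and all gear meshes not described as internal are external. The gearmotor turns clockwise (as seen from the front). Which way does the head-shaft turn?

the gearmotor → shaft 2: external mesh, 1 reversal → CCW.
shaft 2 → shaft 3: driver → idler → driven is 2 external meshes, 2 reversals → CCW.
shaft 3 → shaft 4: internal mesh, same direction → CCW.
shaft 4 → shaft 5: external mesh, 1 reversal → CW.
shaft 5 → the head-shaft: internal mesh, same direction → CW.
4 reversals in total — an even number — so the head-shaft turns the same way as the gearmotor.

clockwise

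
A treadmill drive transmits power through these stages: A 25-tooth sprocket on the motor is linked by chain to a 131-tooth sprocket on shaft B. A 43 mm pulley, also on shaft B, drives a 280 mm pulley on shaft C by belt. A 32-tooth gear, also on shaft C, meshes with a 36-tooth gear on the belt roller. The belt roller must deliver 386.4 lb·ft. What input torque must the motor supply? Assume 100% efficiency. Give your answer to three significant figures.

10.1 lb·ft

Overall ratio R = 5.24 × 6.5116 × 1.125 = 38.386.
Input torque = output torque / R = 386.4 / 38.386 = 10.066 lb·ft.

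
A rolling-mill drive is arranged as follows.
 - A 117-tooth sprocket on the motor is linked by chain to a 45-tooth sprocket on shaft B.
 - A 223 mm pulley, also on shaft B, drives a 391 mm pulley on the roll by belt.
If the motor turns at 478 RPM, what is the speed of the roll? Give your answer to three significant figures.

Chain: ratio = 45/117 = 0.38462, so shaft B turns at 478 / 0.38462 = 1242.8 RPM.
Belt: ratio = 391/223 = 1.7534, so the roll turns at 1242.8 / 1.7534 = 708.81 RPM.

709 RPM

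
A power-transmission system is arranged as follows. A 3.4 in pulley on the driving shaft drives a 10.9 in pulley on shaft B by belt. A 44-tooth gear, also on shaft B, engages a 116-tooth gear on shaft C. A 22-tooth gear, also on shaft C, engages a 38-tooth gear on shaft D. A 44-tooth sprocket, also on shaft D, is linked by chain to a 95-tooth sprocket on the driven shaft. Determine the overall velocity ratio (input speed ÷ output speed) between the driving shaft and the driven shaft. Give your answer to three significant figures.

Each stage contributes driven/driver: belt 10.9/3.4 = 3.2059, gear mesh 116/44 = 2.6364, gear mesh 38/22 = 1.7273, chain 95/44 = 2.1591.
Overall: 3.2059 × 2.6364 × 1.7273 × 2.1591 = 31.52.

31.5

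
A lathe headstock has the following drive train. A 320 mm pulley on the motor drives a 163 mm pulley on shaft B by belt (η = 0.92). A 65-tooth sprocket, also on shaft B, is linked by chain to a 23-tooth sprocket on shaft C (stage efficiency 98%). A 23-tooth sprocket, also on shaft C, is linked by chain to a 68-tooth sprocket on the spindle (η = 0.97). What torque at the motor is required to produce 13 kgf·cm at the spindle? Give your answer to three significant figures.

27.9 kgf·cm

Overall ratio R = 0.50938 × 0.35385 × 2.9565 = 0.53288; overall efficiency η = 0.92 × 0.98 × 0.97 = 0.8746.
Input torque = output torque / (R × η) = 13 / (0.53288 × 0.8746) = 27.895 kgf·cm.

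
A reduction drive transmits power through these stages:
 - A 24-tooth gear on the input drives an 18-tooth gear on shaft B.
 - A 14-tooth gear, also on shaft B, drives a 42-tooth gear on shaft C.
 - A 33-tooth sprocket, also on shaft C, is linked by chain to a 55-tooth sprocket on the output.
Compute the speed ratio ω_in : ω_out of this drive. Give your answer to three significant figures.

3.75

Each stage contributes driven/driver: gear mesh 18/24 = 0.75, gear mesh 42/14 = 3, chain 55/33 = 1.6667.
Overall: 0.75 × 3 × 1.6667 = 3.75.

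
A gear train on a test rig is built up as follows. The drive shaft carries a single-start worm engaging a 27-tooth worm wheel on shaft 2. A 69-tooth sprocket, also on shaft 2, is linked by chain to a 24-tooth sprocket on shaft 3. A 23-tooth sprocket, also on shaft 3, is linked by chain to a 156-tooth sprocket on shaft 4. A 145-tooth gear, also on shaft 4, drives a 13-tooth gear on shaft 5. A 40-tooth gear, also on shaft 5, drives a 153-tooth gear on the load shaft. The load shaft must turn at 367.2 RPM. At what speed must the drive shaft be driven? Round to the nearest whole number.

Overall ratio R = 27 × 0.34783 × 6.7826 × 0.089655 × 3.825 = 21.844.
Required input speed = output speed × R = 367.2 × 21.844 = 8021.1 RPM.

8021 RPM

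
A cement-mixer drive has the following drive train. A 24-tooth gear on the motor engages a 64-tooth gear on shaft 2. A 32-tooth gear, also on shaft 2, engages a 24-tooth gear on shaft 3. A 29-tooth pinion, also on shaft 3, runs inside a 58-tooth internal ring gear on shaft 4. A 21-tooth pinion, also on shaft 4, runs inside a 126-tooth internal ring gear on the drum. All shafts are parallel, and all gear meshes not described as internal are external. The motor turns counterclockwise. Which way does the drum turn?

counterclockwise

the motor → shaft 2: external mesh, 1 reversal → CW.
shaft 2 → shaft 3: external mesh, 1 reversal → CCW.
shaft 3 → shaft 4: internal mesh, same direction → CCW.
shaft 4 → the drum: internal mesh, same direction → CCW.
2 reversals in total — an even number — so the drum turns the same way as the motor.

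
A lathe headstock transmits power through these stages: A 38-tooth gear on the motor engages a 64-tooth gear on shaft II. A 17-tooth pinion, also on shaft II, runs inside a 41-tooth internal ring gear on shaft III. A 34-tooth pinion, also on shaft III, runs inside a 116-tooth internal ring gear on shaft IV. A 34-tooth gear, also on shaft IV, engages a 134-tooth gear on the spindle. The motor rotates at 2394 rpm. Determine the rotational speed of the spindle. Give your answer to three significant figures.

the motor → shaft II (gear mesh, 64/38): 2394 ÷ 1.6842 = 1421.4 rpm
shaft II → shaft III (internal gear, 41/17): 1421.4 ÷ 2.4118 = 589.38 rpm
shaft III → shaft IV (internal gear, 116/34): 589.38 ÷ 3.4118 = 172.75 rpm
shaft IV → the spindle (gear mesh, 134/34): 172.75 ÷ 3.9412 = 43.832 rpm

43.8 rpm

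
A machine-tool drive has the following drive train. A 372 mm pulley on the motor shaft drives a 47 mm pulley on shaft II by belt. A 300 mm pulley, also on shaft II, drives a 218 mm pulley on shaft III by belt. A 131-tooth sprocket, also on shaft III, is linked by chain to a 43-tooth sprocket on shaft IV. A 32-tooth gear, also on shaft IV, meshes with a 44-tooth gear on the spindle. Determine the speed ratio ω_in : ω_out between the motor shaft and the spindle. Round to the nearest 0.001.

Each stage contributes driven/driver: belt 47/372 = 0.12634, belt 218/300 = 0.72667, chain 43/131 = 0.32824, gear mesh 44/32 = 1.375.
Overall: 0.12634 × 0.72667 × 0.32824 × 1.375 = 0.041437.

0.041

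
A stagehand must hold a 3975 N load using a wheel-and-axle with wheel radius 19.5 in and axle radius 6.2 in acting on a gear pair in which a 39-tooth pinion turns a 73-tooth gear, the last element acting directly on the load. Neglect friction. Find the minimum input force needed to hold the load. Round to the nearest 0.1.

Wheel-and-axle MA = R/r = 19.5/6.2 = 3.1452.
Gear pair MA = 73/39 = 1.8718.
Combined ideal MA = 3.1452 × 1.8718 = 5.8871.
Effort = load / MA = 3975 / 5.8871 = 675.21 N.

675.2 N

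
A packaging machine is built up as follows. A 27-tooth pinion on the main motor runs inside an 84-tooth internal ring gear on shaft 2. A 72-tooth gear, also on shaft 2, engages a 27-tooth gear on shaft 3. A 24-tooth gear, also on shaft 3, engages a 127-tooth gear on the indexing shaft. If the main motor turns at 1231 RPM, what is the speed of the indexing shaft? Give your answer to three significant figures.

Internal gear: ratio = 84/27 = 3.1111, so shaft 2 turns at 1231 / 3.1111 = 395.68 RPM.
Gear mesh: ratio = 27/72 = 0.375, so shaft 3 turns at 395.68 / 0.375 = 1055.1 RPM.
Gear mesh: ratio = 127/24 = 5.2917, so the indexing shaft turns at 1055.1 / 5.2917 = 199.4 RPM.

199 RPM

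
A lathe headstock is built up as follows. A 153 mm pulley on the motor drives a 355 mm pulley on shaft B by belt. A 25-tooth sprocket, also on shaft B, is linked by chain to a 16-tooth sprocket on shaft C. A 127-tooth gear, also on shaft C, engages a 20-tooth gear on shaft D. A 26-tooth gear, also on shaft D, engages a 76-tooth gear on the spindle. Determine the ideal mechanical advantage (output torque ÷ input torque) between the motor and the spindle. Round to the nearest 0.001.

0.684

Each stage contributes driven/driver: belt 355/153 = 2.3203, chain 16/25 = 0.64, gear mesh 20/127 = 0.15748, gear mesh 76/26 = 2.9231.
Overall: 2.3203 × 0.64 × 0.15748 × 2.9231 = 0.68357.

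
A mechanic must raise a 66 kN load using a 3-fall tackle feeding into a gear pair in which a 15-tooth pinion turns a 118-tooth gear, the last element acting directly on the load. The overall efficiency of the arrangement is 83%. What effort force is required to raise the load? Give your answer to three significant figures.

3.37 kN

Block-and-tackle MA = number of supporting rope parts = 3.
Gear pair MA = 118/15 = 7.8667.
Combined ideal MA = 3 × 7.8667 = 23.6.
Actual MA = 23.6 × 0.83 = 19.588.
Effort = load / actual MA = 66 / 19.588 = 3.3694 kN.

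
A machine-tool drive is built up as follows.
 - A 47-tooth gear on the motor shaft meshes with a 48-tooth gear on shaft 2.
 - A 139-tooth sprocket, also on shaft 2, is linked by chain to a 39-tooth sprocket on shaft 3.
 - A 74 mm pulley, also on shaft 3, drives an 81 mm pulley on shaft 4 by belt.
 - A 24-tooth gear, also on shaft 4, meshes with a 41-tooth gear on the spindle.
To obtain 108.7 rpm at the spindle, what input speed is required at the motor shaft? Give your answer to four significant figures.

58.24 rpm

Overall ratio R = 1.0213 × 0.28058 × 1.0946 × 1.7083 = 0.53582.
Required input speed = output speed × R = 108.7 × 0.53582 = 58.244 rpm.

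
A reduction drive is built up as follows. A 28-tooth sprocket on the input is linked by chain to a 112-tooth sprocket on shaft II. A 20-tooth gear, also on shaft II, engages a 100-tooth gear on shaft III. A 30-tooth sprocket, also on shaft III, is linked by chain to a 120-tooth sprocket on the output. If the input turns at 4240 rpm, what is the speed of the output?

53 rpm

the input → shaft II (chain, 112/28): 4240 ÷ 4 = 1060 rpm
shaft II → shaft III (gear mesh, 100/20): 1060 ÷ 5 = 212 rpm
shaft III → the output (chain, 120/30): 212 ÷ 4 = 53 rpm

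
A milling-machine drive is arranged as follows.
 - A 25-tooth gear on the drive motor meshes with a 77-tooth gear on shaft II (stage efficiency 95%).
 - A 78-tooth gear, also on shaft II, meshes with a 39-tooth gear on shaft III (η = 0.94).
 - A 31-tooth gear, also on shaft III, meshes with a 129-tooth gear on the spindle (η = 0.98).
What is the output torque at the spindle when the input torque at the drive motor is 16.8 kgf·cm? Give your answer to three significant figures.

gear mesh 77/25 = 3.08 → τ = 16.8·3.08·0.95 = 49.157 kgf·cm
gear mesh 39/78 = 0.5 → τ = 49.157·0.5·0.94 = 23.104 kgf·cm
gear mesh 129/31 = 4.1613 → τ = 23.104·4.1613·0.98 = 94.218 kgf·cm

94.2 kgf·cm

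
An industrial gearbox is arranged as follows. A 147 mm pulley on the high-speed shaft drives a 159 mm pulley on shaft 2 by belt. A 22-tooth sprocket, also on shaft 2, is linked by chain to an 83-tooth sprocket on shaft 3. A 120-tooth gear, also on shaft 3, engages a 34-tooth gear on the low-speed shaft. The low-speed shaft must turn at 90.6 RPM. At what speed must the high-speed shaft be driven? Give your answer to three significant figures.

105 RPM

Overall ratio R = 1.0816 × 3.7727 × 0.28333 = 1.1562.
Required input speed = output speed × R = 90.6 × 1.1562 = 104.75 RPM.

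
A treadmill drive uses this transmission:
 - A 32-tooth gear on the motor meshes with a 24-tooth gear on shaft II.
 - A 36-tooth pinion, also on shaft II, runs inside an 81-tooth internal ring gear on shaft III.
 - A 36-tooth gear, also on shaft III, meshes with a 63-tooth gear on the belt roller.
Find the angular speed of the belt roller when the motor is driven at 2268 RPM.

768 RPM

gear mesh 24/32 = 0.75 → 2268/0.75 = 3024 RPM
internal gear 81/36 = 2.25 → 3024/2.25 = 1344 RPM
gear mesh 63/36 = 1.75 → 1344/1.75 = 768 RPM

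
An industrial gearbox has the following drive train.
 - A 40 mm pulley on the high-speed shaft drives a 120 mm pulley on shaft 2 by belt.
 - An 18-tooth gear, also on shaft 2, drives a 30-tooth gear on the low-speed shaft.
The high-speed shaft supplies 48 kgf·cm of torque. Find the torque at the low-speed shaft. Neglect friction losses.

240 kgf·cm

belt 120/40 = 3 → τ = 48·3 = 144 kgf·cm
gear mesh 30/18 = 1.6667 → τ = 144·1.6667 = 240 kgf·cm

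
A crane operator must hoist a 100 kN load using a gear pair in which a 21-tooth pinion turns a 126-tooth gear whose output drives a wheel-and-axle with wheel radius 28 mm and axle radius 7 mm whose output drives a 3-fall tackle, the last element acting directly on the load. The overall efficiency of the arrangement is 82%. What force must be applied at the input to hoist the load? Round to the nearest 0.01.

Gear pair MA = 126/21 = 6.
Wheel-and-axle MA = R/r = 28/7 = 4.
Block-and-tackle MA = number of supporting rope parts = 3.
Combined ideal MA = 6 × 4 × 3 = 72.
Actual MA = 72 × 0.82 = 59.04.
Effort = load / actual MA = 100 / 59.04 = 1.6938 kN.

1.69 kN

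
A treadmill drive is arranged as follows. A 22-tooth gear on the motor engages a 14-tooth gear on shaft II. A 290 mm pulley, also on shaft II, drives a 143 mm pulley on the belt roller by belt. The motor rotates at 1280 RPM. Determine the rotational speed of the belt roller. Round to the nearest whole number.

the motor → shaft II (gear mesh, 14/22): 1280 ÷ 0.63636 = 2011.4 RPM
shaft II → the belt roller (belt, 143/290): 2011.4 ÷ 0.4931 = 4079.1 RPM

4079 RPM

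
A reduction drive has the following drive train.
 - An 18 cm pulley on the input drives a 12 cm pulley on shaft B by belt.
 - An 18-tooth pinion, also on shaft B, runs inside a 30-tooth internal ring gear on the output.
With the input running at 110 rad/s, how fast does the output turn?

99 rad/s

belt 12/18 = 0.66667 → 110/0.66667 = 165 rad/s
internal gear 30/18 = 1.6667 → 165/1.6667 = 99 rad/s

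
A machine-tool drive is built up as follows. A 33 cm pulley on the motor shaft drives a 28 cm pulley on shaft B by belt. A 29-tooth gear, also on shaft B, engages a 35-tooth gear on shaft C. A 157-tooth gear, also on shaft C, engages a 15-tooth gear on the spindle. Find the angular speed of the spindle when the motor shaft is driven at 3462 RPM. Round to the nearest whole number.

35385 RPM

the motor shaft → shaft B (belt, 28/33): 3462 ÷ 0.84848 = 4080.2 RPM
shaft B → shaft C (gear mesh, 35/29): 4080.2 ÷ 1.2069 = 3380.7 RPM
shaft C → the spindle (gear mesh, 15/157): 3380.7 ÷ 0.095541 = 35385 RPM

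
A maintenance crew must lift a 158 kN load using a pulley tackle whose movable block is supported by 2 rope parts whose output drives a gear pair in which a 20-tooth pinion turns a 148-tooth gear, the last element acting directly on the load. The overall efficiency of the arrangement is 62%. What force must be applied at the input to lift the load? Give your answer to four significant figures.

17.22 kN

Block-and-tackle MA = number of supporting rope parts = 2.
Gear pair MA = 148/20 = 7.4.
Combined ideal MA = 2 × 7.4 = 14.8.
Actual MA = 14.8 × 0.62 = 9.176.
Effort = load / actual MA = 158 / 9.176 = 17.219 kN.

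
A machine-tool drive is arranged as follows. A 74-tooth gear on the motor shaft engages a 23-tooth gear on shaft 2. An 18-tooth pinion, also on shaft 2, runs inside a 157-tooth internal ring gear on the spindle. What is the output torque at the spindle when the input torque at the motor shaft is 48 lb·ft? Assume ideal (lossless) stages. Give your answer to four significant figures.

130.1 lb·ft

gear mesh 23/74 = 0.31081 → τ = 48·0.31081 = 14.919 lb·ft
internal gear 157/18 = 8.7222 → τ = 14.919·8.7222 = 130.13 lb·ft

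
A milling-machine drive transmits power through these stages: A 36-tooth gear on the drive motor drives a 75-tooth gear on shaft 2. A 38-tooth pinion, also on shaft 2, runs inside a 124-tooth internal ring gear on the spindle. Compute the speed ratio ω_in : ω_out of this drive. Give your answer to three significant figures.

6.80

Each stage contributes driven/driver: gear mesh 75/36 = 2.0833, internal gear 124/38 = 3.2632.
Overall: 2.0833 × 3.2632 = 6.7982.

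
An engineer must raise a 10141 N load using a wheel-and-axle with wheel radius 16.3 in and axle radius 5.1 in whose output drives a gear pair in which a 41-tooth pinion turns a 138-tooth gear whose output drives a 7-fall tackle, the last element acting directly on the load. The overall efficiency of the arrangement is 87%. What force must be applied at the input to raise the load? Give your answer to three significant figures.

155 N

Wheel-and-axle MA = R/r = 16.3/5.1 = 3.1961.
Gear pair MA = 138/41 = 3.3659.
Block-and-tackle MA = number of supporting rope parts = 7.
Combined ideal MA = 3.1961 × 3.3659 × 7 = 75.303.
Actual MA = 75.303 × 0.87 = 65.513.
Effort = load / actual MA = 10141 / 65.513 = 154.79 N.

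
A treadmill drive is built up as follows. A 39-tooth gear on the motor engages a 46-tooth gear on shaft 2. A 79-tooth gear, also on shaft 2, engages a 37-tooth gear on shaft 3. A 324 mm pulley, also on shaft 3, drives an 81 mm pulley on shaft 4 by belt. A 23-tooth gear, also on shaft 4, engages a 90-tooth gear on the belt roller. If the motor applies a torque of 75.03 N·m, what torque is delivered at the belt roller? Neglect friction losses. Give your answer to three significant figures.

gear mesh 46/39 = 1.1795 → τ = 75.03·1.1795 = 88.497 N·m
gear mesh 37/79 = 0.46835 → τ = 88.497·0.46835 = 41.448 N·m
belt 81/324 = 0.25 → τ = 41.448·0.25 = 10.362 N·m
gear mesh 90/23 = 3.913 → τ = 10.362·3.913 = 40.547 N·m

40.5 N·m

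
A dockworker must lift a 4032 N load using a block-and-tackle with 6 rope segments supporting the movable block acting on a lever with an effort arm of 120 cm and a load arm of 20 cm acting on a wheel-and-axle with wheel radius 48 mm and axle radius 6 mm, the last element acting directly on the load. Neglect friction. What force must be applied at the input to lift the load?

14 N

Block-and-tackle MA = number of supporting rope parts = 6.
Lever MA = effort arm / load arm = 120/20 = 6.
Wheel-and-axle MA = R/r = 48/6 = 8.
Combined ideal MA = 6 × 6 × 8 = 288.
Effort = load / MA = 4032 / 288 = 14 N.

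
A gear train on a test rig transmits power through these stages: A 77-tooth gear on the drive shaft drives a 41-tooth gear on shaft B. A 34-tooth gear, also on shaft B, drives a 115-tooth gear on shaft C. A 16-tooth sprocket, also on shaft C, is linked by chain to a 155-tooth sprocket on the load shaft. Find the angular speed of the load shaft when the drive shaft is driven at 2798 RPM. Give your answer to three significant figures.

160 RPM

the drive shaft → shaft B (gear mesh, 41/77): 2798 ÷ 0.53247 = 5254.8 RPM
shaft B → shaft C (gear mesh, 115/34): 5254.8 ÷ 3.3824 = 1553.6 RPM
shaft C → the load shaft (chain, 155/16): 1553.6 ÷ 9.6875 = 160.37 RPM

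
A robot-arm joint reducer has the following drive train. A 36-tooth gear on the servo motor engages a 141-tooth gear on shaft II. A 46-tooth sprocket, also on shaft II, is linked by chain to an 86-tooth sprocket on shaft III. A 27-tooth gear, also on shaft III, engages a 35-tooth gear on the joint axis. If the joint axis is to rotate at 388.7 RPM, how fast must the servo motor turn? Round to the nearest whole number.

3690 RPM

Overall ratio R = 3.9167 × 1.8696 × 1.2963 = 9.4921.
Required input speed = output speed × R = 388.7 × 9.4921 = 3689.6 RPM.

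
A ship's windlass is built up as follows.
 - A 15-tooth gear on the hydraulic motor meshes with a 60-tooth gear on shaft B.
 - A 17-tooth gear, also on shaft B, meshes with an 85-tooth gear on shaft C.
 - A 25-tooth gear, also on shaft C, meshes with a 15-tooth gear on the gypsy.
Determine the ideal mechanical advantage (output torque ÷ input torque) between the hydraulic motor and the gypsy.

12

Each stage contributes driven/driver: gear mesh 60/15 = 4, gear mesh 85/17 = 5, gear mesh 15/25 = 0.6.
Overall: 4 × 5 × 0.6 = 12.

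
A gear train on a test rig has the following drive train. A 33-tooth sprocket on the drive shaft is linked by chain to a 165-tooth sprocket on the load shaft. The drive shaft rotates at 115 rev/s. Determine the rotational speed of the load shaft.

the drive shaft → the load shaft (chain, 165/33): 115 ÷ 5 = 23 rev/s

23 rev/s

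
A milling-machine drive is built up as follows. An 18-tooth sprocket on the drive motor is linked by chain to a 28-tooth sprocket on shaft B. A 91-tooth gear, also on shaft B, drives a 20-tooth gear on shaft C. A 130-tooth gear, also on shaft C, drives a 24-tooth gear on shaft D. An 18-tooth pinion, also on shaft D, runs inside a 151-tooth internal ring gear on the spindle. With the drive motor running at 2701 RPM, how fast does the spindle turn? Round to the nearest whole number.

5101 RPM

the drive motor → shaft B (chain, 28/18): 2701 ÷ 1.5556 = 1736.4 RPM
shaft B → shaft C (gear mesh, 20/91): 1736.4 ÷ 0.21978 = 7900.4 RPM
shaft C → shaft D (gear mesh, 24/130): 7900.4 ÷ 0.18462 = 42794 RPM
shaft D → the spindle (internal gear, 151/18): 42794 ÷ 8.3889 = 5101.3 RPM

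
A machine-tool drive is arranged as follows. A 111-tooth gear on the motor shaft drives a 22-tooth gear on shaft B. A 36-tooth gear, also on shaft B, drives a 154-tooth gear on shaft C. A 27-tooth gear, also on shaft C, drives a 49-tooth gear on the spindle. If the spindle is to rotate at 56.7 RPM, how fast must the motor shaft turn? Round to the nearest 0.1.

Overall ratio R = 0.1982 × 4.2778 × 1.8148 = 1.5387.
Required input speed = output speed × R = 56.7 × 1.5387 = 87.244 RPM.

87.2 RPM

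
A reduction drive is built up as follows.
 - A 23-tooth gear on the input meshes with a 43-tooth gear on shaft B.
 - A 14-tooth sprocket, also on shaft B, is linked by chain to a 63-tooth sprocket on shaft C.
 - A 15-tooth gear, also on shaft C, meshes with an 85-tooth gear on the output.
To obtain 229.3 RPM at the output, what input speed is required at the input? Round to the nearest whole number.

Overall ratio R = 1.8696 × 4.5 × 5.6667 = 47.674.
Required input speed = output speed × R = 229.3 × 47.674 = 10932 RPM.

10932 RPM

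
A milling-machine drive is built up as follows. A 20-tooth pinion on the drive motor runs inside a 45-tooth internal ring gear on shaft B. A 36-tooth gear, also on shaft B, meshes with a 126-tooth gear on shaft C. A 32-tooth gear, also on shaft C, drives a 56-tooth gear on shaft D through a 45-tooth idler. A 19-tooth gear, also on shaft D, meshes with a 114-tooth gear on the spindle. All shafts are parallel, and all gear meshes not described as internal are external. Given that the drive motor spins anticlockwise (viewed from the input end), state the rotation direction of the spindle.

anticlockwise

the drive motor → shaft B: internal mesh, same direction → CCW.
shaft B → shaft C: external mesh, 1 reversal → CW.
shaft C → shaft D: driver → idler → driven is 2 external meshes, 2 reversals → CW.
shaft D → the spindle: external mesh, 1 reversal → CCW.
4 reversals in total — an even number — so the spindle turns the same way as the drive motor.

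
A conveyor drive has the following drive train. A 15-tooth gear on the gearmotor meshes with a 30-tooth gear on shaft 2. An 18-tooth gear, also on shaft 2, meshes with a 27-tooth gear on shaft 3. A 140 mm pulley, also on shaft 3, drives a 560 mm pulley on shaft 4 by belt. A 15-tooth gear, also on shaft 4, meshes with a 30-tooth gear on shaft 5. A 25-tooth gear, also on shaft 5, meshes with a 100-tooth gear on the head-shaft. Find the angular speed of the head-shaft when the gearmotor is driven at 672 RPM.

gear mesh 30/15 = 2 → 672/2 = 336 RPM
gear mesh 27/18 = 1.5 → 336/1.5 = 224 RPM
belt 560/140 = 4 → 224/4 = 56 RPM
gear mesh 30/15 = 2 → 56/2 = 28 RPM
gear mesh 100/25 = 4 → 28/4 = 7 RPM

7 RPM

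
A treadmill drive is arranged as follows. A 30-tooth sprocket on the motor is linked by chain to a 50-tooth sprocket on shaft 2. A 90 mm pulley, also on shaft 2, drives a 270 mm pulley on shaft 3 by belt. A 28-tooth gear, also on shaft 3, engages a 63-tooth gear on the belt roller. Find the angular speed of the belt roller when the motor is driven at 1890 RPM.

168 RPM

chain 50/30 = 1.6667 → 1890/1.6667 = 1134 RPM
belt 270/90 = 3 → 1134/3 = 378 RPM
gear mesh 63/28 = 2.25 → 378/2.25 = 168 RPM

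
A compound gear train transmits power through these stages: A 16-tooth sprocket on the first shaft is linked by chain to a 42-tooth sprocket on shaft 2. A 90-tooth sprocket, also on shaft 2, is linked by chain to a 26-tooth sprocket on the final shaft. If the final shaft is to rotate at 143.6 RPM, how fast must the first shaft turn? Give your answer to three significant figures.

109 RPM

Overall ratio R = 2.625 × 0.28889 = 0.75833.
Required input speed = output speed × R = 143.6 × 0.75833 = 108.9 RPM.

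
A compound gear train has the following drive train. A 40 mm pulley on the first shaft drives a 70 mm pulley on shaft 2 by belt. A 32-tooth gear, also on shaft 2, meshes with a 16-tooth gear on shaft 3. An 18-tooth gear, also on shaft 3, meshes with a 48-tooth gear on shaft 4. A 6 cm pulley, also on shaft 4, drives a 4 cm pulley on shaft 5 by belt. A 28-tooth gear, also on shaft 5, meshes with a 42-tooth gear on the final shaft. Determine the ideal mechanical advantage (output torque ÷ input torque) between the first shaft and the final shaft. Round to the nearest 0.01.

2.33

Each stage contributes driven/driver: belt 70/40 = 1.75, gear mesh 16/32 = 0.5, gear mesh 48/18 = 2.6667, belt 4/6 = 0.66667, gear mesh 42/28 = 1.5.
Overall: 1.75 × 0.5 × 2.6667 × 0.66667 × 1.5 = 2.3333.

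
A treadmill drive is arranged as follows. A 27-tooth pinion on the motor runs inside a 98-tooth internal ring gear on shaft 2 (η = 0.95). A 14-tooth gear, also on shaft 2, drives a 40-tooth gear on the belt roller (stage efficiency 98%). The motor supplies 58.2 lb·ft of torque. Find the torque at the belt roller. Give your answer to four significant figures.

561.9 lb·ft

Internal gear: ratio = 98/27 = 3.6296; torque at shaft 2 = 58.2 × 3.6296 × 0.95 = 200.68 lb·ft.
Gear mesh: ratio = 40/14 = 2.8571; torque at the belt roller = 200.68 × 2.8571 × 0.98 = 561.91 lb·ft.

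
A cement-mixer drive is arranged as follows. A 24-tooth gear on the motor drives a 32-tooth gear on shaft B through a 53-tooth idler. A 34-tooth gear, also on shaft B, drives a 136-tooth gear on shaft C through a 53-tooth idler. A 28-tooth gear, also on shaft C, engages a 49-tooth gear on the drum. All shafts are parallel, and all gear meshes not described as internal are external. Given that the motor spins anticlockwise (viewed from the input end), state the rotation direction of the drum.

the motor → shaft B: driver → idler → driven is 2 external meshes, 2 reversals → CCW.
shaft B → shaft C: driver → idler → driven is 2 external meshes, 2 reversals → CCW.
shaft C → the drum: external mesh, 1 reversal → CW.
5 reversals in total — an odd number — so the drum turns opposite to the motor.

clockwise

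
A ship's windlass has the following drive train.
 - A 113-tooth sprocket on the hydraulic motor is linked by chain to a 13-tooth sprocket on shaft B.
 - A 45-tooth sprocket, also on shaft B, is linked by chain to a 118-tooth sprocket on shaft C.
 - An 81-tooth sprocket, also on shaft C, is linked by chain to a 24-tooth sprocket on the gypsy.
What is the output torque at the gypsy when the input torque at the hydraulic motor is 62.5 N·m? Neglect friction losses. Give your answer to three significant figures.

5.59 N·m

chain 13/113 = 0.11504 → τ = 62.5·0.11504 = 7.1903 N·m
chain 118/45 = 2.6222 → τ = 7.1903·2.6222 = 18.854 N·m
chain 24/81 = 0.2963 → τ = 18.854·0.2963 = 5.5865 N·m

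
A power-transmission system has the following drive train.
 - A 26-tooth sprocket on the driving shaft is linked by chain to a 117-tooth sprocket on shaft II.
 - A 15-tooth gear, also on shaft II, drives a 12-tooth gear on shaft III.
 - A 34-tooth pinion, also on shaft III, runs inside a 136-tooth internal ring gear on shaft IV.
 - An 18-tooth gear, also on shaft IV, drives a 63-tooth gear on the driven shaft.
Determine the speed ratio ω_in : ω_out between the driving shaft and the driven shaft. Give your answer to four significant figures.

Each stage contributes driven/driver: chain 117/26 = 4.5, gear mesh 12/15 = 0.8, internal gear 136/34 = 4, gear mesh 63/18 = 3.5.
Overall: 4.5 × 0.8 × 4 × 3.5 = 50.4.

50.40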